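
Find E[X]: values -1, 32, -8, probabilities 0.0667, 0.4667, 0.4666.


E[X] = -1*0.0667 + 32*0.4667 - 8*0.4666
= -0.0667 + 14.9344 - 3.7328
= 11.1349

E[X] = 11.1349


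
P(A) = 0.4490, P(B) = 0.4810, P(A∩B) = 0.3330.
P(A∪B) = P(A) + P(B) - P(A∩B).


P(A∪B) = 0.4490 + 0.4810 - 0.3330
= 0.9300 - 0.3330
= 0.5970

P(A∪B) = 0.5970


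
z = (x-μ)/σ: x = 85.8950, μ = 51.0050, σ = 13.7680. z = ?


z = (85.8950 - 51.0050)/13.7680
= 34.8900/13.7680
= 2.5341

z = 2.5341


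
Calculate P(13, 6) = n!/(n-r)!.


P(13,6) = 13!/7!
= 6227020800/5040
= 1235520

P(13,6) = 1235520


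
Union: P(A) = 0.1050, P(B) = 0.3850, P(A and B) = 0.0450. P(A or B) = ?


P(A∪B) = 0.1050 + 0.3850 - 0.0450
= 0.4900 - 0.0450
= 0.4450

P(A∪B) = 0.4450


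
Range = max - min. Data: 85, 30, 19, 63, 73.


Max = 85, Min = 19
Range = 85 - 19 = 66

Range = 66


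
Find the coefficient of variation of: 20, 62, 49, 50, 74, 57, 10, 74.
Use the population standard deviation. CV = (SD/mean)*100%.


Mean = 49.5000
SD = 21.9203
CV = (21.9203/49.5000)*100 = 44.2835%

CV = 44.2835%


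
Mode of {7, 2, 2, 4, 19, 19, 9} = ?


Frequencies: 2:2, 4:1, 7:1, 9:1, 19:2
Max frequency = 2
Mode = 2, 19

Mode = 2, 19


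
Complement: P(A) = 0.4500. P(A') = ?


P(not A) = 1 - 0.4500 = 0.5500

P(not A) = 0.5500


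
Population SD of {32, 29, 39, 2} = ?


Mean = 25.5000
Variance = 197.2500
SD = sqrt(197.2500) = 14.0446

SD = 14.0446


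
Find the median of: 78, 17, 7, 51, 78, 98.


Sorted: 7, 17, 51, 78, 78, 98
n = 6 (even)
Middle values: 51 and 78
Median = (51+78)/2 = 64.5000

Median = 64.5000


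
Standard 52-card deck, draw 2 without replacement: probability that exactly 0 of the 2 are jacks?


Hypergeometric: P(X=0) = C(4,0)·C(48,2) / C(52,2)
= 1 × 1128 / 1326
= 1128/1326 = 0.8507

P = 0.8507


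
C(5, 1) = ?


C(5,1) = 5!/(1! × 4!)
= 120/(1 × 24)
= 5

C(5,1) = 5


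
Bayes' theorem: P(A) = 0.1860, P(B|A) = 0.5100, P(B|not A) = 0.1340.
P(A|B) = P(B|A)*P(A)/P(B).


P(B) = P(B|A)*P(A) + P(B|A')*P(A')
= 0.5100*0.1860 + 0.1340*0.8140
= 0.094860 + 0.109076 = 0.203936
P(A|B) = 0.094860/0.203936 = 0.4651

P(A|B) = 0.4651


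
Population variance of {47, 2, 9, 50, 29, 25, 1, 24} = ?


Mean = 23.3750
Squared deviations: 558.1406, 456.8906, 206.6406, 708.8906, 31.6406, 2.6406, 500.6406, 0.3906
Sum = 2465.8750
Variance = 2465.8750/8 = 308.2344

Variance = 308.2344


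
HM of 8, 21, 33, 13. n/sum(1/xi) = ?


Sum of reciprocals = 1/8 + 1/21 + 1/33 + 1/13 = 0.279845
HM = 4/0.279845 = 14.2936

HM = 14.2936


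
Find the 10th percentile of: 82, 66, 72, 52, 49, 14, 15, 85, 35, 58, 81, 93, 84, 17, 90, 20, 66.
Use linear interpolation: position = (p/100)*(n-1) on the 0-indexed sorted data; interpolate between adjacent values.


Sorted: 14, 15, 17, 20, 35, 49, 52, 58, 66, 66, 72, 81, 82, 84, 85, 90, 93
n = 17
Index = 10/100 * 16 = 1.6000
Lower = data[1] = 15, Upper = data[2] = 17
P10 = 15 + 0.6000*(2) = 16.2000

P10 = 16.2000


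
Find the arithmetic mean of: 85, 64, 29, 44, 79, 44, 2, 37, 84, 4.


Sum = 85 + 64 + 29 + 44 + 79 + 44 + 2 + 37 + 84 + 4 = 472
n = 10
Mean = 472/10 = 47.2000

Mean = 47.2000


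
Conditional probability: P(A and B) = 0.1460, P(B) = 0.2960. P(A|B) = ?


P(A|B) = 0.1460/0.2960 = 0.4932

P(A|B) = 0.4932


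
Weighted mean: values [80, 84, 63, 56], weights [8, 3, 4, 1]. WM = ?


Numerator = 80*8 + 84*3 + 63*4 + 56*1 = 1200
Denominator = 8 + 3 + 4 + 1 = 16
WM = 1200/16 = 75.0000

WM = 75.0000


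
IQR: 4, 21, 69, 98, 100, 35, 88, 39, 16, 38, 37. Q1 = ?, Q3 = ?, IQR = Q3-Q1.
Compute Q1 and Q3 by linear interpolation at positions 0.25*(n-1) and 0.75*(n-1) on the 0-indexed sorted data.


Sorted: 4, 16, 21, 35, 37, 38, 39, 69, 88, 98, 100
Q1 (25th %ile) = 28.0000
Q3 (75th %ile) = 78.5000
IQR = 78.5000 - 28.0000 = 50.5000

IQR = 50.5000


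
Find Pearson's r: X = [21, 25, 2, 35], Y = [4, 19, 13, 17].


Mean X = 20.7500, Mean Y = 13.2500
SD X = 11.966098, SD Y = 5.760859
Cov = 20.062500
r = 20.062500/(11.966098*5.760859) = 0.2910

r = 0.2910


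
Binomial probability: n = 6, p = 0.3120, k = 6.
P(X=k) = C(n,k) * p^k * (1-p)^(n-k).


C(6,6) = 1
p^6 = 0.000922
(1-p)^0 = 1.000000
P = 1 * 0.000922 * 1.000000 = 0.0009

P(X=6) = 0.0009


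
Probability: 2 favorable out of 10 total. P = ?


P = 2/10 = 0.2000

P = 0.2000


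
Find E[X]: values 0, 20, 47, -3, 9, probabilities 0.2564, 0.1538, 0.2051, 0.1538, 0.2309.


E[X] = 0*0.2564 + 20*0.1538 + 47*0.2051 - 3*0.1538 + 9*0.2309
= 0 + 3.0760 + 9.6397 - 0.4614 + 2.0781
= 14.3324

E[X] = 14.3324


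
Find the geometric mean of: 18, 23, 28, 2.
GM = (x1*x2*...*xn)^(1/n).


Product = 18 × 23 × 28 × 2 = 23184
GM = 23184^(1/4) = 12.3395

GM = 12.3395


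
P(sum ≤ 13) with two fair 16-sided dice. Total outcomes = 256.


Total outcomes = 16×16 = 256
Favorable (sum ≤ 13): 78
P = 78/256 = 0.3047

P = 0.3047


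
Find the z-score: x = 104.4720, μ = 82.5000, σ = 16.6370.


z = (104.4720 - 82.5000)/16.6370
= 21.9720/16.6370
= 1.3207

z = 1.3207


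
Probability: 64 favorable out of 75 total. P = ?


P = 64/75 = 0.8533

P = 0.8533


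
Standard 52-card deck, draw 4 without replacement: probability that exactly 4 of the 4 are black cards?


Hypergeometric: P(X=4) = C(26,4)·C(26,0) / C(52,4)
= 14950 × 1 / 270725
= 14950/270725 = 0.0552

P = 0.0552


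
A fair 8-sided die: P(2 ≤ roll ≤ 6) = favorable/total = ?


Favorable outcomes (2 ≤ roll ≤ 6): 5
Total outcomes = 8
P = 5/8 = 0.6250

P = 0.6250


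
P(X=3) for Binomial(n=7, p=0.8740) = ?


C(7,3) = 35
p^3 = 0.667628
(1-p)^4 = 0.000252
P = 35 * 0.667628 * 0.000252 = 0.0059

P(X=3) = 0.0059


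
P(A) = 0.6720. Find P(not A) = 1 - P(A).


P(not A) = 1 - 0.6720 = 0.3280

P(not A) = 0.3280


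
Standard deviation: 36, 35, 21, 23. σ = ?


Mean = 28.7500
Variance = 46.1875
SD = sqrt(46.1875) = 6.7961

SD = 6.7961


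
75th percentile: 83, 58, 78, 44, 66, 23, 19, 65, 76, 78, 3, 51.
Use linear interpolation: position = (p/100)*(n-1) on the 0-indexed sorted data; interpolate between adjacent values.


Sorted: 3, 19, 23, 44, 51, 58, 65, 66, 76, 78, 78, 83
n = 12
Index = 75/100 * 11 = 8.2500
Lower = data[8] = 76, Upper = data[9] = 78
P75 = 76 + 0.2500*(2) = 76.5000

P75 = 76.5000


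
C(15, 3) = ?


C(15,3) = 15!/(3! × 12!)
= 1307674368000/(6 × 479001600)
= 455

C(15,3) = 455


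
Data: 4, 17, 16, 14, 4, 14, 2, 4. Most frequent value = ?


Frequencies: 2:1, 4:3, 14:2, 16:1, 17:1
Max frequency = 3
Mode = 4

Mode = 4


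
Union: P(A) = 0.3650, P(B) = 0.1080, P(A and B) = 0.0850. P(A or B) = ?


P(A∪B) = 0.3650 + 0.1080 - 0.0850
= 0.4730 - 0.0850
= 0.3880

P(A∪B) = 0.3880


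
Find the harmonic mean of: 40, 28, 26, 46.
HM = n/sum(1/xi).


Sum of reciprocals = 1/40 + 1/28 + 1/26 + 1/46 = 0.120915
HM = 4/0.120915 = 33.0811

HM = 33.0811


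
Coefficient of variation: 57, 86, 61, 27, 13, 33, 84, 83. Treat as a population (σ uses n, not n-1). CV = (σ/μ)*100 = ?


Mean = 55.5000
SD = 26.5895
CV = (26.5895/55.5000)*100 = 47.9090%

CV = 47.9090%


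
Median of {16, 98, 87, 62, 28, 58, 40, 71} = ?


Sorted: 16, 28, 40, 58, 62, 71, 87, 98
n = 8 (even)
Middle values: 58 and 62
Median = (58+62)/2 = 60.0000

Median = 60.0000


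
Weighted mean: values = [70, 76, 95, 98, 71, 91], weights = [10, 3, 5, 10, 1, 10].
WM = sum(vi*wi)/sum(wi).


Numerator = 70*10 + 76*3 + 95*5 + 98*10 + 71*1 + 91*10 = 3364
Denominator = 10 + 3 + 5 + 10 + 1 + 10 = 39
WM = 3364/39 = 86.2564

WM = 86.2564


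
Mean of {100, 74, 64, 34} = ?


Sum = 100 + 74 + 64 + 34 = 272
n = 4
Mean = 272/4 = 68.0000

Mean = 68.0000


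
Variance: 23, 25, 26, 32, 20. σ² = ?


Mean = 25.2000
Squared deviations: 4.8400, 0.0400, 0.6400, 46.2400, 27.0400
Sum = 78.8000
Variance = 78.8000/5 = 15.7600

Variance = 15.7600


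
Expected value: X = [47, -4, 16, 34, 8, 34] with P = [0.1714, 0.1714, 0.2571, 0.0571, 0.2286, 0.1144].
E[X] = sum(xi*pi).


E[X] = 47*0.1714 - 4*0.1714 + 16*0.2571 + 34*0.0571 + 8*0.2286 + 34*0.1144
= 8.0558 - 0.6856 + 4.1136 + 1.9414 + 1.8288 + 3.8896
= 19.1436

E[X] = 19.1436


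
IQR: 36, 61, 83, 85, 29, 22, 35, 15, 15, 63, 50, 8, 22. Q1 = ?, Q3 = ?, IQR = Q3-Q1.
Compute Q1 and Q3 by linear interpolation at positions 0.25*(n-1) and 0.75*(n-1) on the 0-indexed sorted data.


Sorted: 8, 15, 15, 22, 22, 29, 35, 36, 50, 61, 63, 83, 85
Q1 (25th %ile) = 22.0000
Q3 (75th %ile) = 61.0000
IQR = 61.0000 - 22.0000 = 39.0000

IQR = 39.0000


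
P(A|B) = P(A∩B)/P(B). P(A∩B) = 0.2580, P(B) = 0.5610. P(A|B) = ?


P(A|B) = 0.2580/0.5610 = 0.4599

P(A|B) = 0.4599


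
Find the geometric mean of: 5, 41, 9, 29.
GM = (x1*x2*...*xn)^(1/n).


Product = 5 × 41 × 9 × 29 = 53505
GM = 53505^(1/4) = 15.2089

GM = 15.2089


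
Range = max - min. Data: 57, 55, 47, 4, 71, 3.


Max = 71, Min = 3
Range = 71 - 3 = 68

Range = 68


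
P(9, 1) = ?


P(9,1) = 9!/8!
= 362880/40320
= 9

P(9,1) = 9


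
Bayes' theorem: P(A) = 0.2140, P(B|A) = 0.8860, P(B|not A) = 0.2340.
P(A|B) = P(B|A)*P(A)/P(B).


P(B) = P(B|A)*P(A) + P(B|A')*P(A')
= 0.8860*0.2140 + 0.2340*0.7860
= 0.189604 + 0.183924 = 0.373528
P(A|B) = 0.189604/0.373528 = 0.5076

P(A|B) = 0.5076


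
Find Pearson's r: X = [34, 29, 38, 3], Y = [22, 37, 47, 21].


Mean X = 26.0000, Mean Y = 31.7500
SD X = 13.656500, SD Y = 10.848387
Cov = 92.000000
r = 92.000000/(13.656500*10.848387) = 0.6210

r = 0.6210


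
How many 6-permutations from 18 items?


P(18,6) = 18!/12!
= 6402373705728000/479001600
= 13366080

P(18,6) = 13366080


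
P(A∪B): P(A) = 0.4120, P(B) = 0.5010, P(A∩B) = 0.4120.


P(A∪B) = 0.4120 + 0.5010 - 0.4120
= 0.9130 - 0.4120
= 0.5010

P(A∪B) = 0.5010


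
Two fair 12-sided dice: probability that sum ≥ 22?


Total outcomes = 12×12 = 144
Favorable (sum ≥ 22): 6
P = 6/144 = 0.0417

P = 0.0417


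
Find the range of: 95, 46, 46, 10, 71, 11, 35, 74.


Max = 95, Min = 10
Range = 95 - 10 = 85

Range = 85


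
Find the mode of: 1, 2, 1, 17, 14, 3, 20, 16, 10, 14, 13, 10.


Frequencies: 1:2, 2:1, 3:1, 10:2, 13:1, 14:2, 16:1, 17:1, 20:1
Max frequency = 2
Mode = 1, 10, 14

Mode = 1, 10, 14


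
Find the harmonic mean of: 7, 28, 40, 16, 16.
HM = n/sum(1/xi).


Sum of reciprocals = 1/7 + 1/28 + 1/40 + 1/16 + 1/16 = 0.328571
HM = 5/0.328571 = 15.2174

HM = 15.2174


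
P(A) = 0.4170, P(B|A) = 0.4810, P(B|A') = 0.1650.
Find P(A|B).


P(B) = P(B|A)*P(A) + P(B|A')*P(A')
= 0.4810*0.4170 + 0.1650*0.5830
= 0.200577 + 0.096195 = 0.296772
P(A|B) = 0.200577/0.296772 = 0.6759

P(A|B) = 0.6759


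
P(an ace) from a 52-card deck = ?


4 aces in 52 cards
P = 4/52 = 0.0769

P = 0.0769


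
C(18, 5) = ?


C(18,5) = 18!/(5! × 13!)
= 6402373705728000/(120 × 6227020800)
= 8568

C(18,5) = 8568


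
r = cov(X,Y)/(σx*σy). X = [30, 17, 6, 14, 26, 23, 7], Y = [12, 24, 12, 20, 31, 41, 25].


Mean X = 17.5714, Mean Y = 23.5714
SD X = 8.566665, SD Y = 9.574626
Cov = 20.673469
r = 20.673469/(8.566665*9.574626) = 0.2520

r = 0.2520


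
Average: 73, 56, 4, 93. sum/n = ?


Sum = 73 + 56 + 4 + 93 = 226
n = 4
Mean = 226/4 = 56.5000

Mean = 56.5000


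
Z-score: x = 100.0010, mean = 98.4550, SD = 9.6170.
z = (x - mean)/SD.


z = (100.0010 - 98.4550)/9.6170
= 1.5460/9.6170
= 0.1608

z = 0.1608


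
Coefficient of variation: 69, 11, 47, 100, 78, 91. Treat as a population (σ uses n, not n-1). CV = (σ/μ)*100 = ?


Mean = 66.0000
SD = 29.7769
CV = (29.7769/66.0000)*100 = 45.1166%

CV = 45.1166%


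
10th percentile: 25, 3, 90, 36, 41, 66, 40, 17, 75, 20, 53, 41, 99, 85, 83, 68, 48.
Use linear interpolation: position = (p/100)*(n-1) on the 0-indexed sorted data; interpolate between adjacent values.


Sorted: 3, 17, 20, 25, 36, 40, 41, 41, 48, 53, 66, 68, 75, 83, 85, 90, 99
n = 17
Index = 10/100 * 16 = 1.6000
Lower = data[1] = 17, Upper = data[2] = 20
P10 = 17 + 0.6000*(3) = 18.8000

P10 = 18.8000


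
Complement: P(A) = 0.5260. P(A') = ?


P(not A) = 1 - 0.5260 = 0.4740

P(not A) = 0.4740


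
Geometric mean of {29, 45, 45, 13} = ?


Product = 29 × 45 × 45 × 13 = 763425
GM = 763425^(1/4) = 29.5591

GM = 29.5591


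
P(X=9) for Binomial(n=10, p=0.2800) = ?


C(10,9) = 10
p^9 = 1.057846e-05
(1-p)^1 = 0.720000
P = 10 * 1.057846e-05 * 0.720000 = 7.6165e-05

P(X=9) = 7.6165e-05


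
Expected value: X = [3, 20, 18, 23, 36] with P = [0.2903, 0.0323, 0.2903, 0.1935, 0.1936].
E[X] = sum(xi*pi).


E[X] = 3*0.2903 + 20*0.0323 + 18*0.2903 + 23*0.1935 + 36*0.1936
= 0.8709 + 0.6460 + 5.2254 + 4.4505 + 6.9696
= 18.1624

E[X] = 18.1624


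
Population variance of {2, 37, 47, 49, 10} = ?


Mean = 29.0000
Squared deviations: 729.0000, 64.0000, 324.0000, 400.0000, 361.0000
Sum = 1878.0000
Variance = 1878.0000/5 = 375.6000

Variance = 375.6000


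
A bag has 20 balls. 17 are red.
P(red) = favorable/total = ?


P = 17/20 = 0.8500

P = 0.8500


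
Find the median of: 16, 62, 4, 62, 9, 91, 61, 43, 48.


Sorted: 4, 9, 16, 43, 48, 61, 62, 62, 91
n = 9 (odd)
Middle value = 48

Median = 48


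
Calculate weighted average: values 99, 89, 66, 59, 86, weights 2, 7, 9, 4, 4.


Numerator = 99*2 + 89*7 + 66*9 + 59*4 + 86*4 = 1995
Denominator = 2 + 7 + 9 + 4 + 4 = 26
WM = 1995/26 = 76.7308

WM = 76.7308


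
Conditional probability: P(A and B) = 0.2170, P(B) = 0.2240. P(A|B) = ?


P(A|B) = 0.2170/0.2240 = 0.9688

P(A|B) = 0.9688


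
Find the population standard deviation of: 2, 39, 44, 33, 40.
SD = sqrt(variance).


Mean = 31.6000
Variance = 231.4400
SD = sqrt(231.4400) = 15.2132

SD = 15.2132


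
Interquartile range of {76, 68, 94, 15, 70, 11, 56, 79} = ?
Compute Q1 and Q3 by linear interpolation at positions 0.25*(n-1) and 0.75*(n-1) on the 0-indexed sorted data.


Sorted: 11, 15, 56, 68, 70, 76, 79, 94
Q1 (25th %ile) = 45.7500
Q3 (75th %ile) = 76.7500
IQR = 76.7500 - 45.7500 = 31.0000

IQR = 31.0000


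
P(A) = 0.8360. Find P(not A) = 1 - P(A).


P(not A) = 1 - 0.8360 = 0.1640

P(not A) = 0.1640


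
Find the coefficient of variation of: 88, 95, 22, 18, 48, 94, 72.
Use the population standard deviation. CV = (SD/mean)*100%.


Mean = 62.4286
SD = 30.7518
CV = (30.7518/62.4286)*100 = 49.2592%

CV = 49.2592%


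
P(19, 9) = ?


P(19,9) = 19!/10!
= 121645100408832000/3628800
= 33522128640

P(19,9) = 33522128640


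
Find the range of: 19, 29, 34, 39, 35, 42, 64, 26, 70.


Max = 70, Min = 19
Range = 70 - 19 = 51

Range = 51


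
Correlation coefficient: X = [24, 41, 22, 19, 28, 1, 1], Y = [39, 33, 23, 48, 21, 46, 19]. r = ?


Mean X = 19.4286, Mean Y = 32.7143
SD X = 13.340134, SD Y = 11.144688
Cov = -12.734694
r = -12.734694/(13.340134*11.144688) = -0.0857

r = -0.0857


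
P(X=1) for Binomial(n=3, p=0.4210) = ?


C(3,1) = 3
p^1 = 0.421000
(1-p)^2 = 0.335241
P = 3 * 0.421000 * 0.335241 = 0.4234

P(X=1) = 0.4234


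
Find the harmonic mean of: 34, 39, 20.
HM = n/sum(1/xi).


Sum of reciprocals = 1/34 + 1/39 + 1/20 = 0.105053
HM = 3/0.105053 = 28.5571

HM = 28.5571


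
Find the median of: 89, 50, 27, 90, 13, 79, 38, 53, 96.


Sorted: 13, 27, 38, 50, 53, 79, 89, 90, 96
n = 9 (odd)
Middle value = 53

Median = 53


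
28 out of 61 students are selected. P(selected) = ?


P = 28/61 = 0.4590

P = 0.4590


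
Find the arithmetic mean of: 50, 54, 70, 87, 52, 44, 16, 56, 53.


Sum = 50 + 54 + 70 + 87 + 52 + 44 + 16 + 56 + 53 = 482
n = 9
Mean = 482/9 = 53.5556

Mean = 53.5556


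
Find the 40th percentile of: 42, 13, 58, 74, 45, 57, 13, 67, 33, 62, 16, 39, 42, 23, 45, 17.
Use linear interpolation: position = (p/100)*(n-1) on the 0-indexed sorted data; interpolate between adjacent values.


Sorted: 13, 13, 16, 17, 23, 33, 39, 42, 42, 45, 45, 57, 58, 62, 67, 74
n = 16
Index = 40/100 * 15 = 6.0000
Lower = data[6] = 39, Upper = data[7] = 42
P40 = 39 + 0*(3) = 39.0000

P40 = 39.0000


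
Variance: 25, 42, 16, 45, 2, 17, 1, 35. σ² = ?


Mean = 22.8750
Squared deviations: 4.5156, 365.7656, 47.2656, 489.5156, 435.7656, 34.5156, 478.5156, 147.0156
Sum = 2002.8750
Variance = 2002.8750/8 = 250.3594

Variance = 250.3594


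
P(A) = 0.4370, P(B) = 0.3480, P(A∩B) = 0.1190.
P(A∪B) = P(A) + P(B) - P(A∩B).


P(A∪B) = 0.4370 + 0.3480 - 0.1190
= 0.7850 - 0.1190
= 0.6660

P(A∪B) = 0.6660


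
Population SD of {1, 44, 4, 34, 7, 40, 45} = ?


Mean = 25.0000
Variance = 344.0000
SD = sqrt(344.0000) = 18.5472

SD = 18.5472


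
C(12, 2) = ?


C(12,2) = 12!/(2! × 10!)
= 479001600/(2 × 3628800)
= 66

C(12,2) = 66


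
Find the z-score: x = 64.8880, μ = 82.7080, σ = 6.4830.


z = (64.8880 - 82.7080)/6.4830
= -17.8200/6.4830
= -2.7487

z = -2.7487


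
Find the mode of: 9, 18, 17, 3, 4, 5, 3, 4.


Frequencies: 3:2, 4:2, 5:1, 9:1, 17:1, 18:1
Max frequency = 2
Mode = 3, 4

Mode = 3, 4


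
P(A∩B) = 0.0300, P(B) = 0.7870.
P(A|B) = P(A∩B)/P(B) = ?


P(A|B) = 0.0300/0.7870 = 0.0381

P(A|B) = 0.0381


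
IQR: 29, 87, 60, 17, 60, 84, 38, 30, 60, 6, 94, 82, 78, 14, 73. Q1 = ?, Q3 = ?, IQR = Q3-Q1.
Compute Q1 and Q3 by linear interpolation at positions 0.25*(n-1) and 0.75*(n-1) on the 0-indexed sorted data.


Sorted: 6, 14, 17, 29, 30, 38, 60, 60, 60, 73, 78, 82, 84, 87, 94
Q1 (25th %ile) = 29.5000
Q3 (75th %ile) = 80.0000
IQR = 80.0000 - 29.5000 = 50.5000

IQR = 50.5000


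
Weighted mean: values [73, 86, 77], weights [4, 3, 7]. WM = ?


Numerator = 73*4 + 86*3 + 77*7 = 1089
Denominator = 4 + 3 + 7 = 14
WM = 1089/14 = 77.7857

WM = 77.7857


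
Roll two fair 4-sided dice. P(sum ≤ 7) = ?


Total outcomes = 4×4 = 16
Favorable (sum ≤ 7): 15
P = 15/16 = 0.9375

P = 0.9375


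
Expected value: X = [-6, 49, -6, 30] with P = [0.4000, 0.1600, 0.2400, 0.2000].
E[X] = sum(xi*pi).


E[X] = -6*0.4000 + 49*0.1600 - 6*0.2400 + 30*0.2000
= -2.4000 + 7.8400 - 1.4400 + 6.0000
= 10.0000

E[X] = 10.0000


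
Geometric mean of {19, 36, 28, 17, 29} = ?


Product = 19 × 36 × 28 × 17 × 29 = 9441936
GM = 9441936^(1/5) = 24.8320

GM = 24.8320


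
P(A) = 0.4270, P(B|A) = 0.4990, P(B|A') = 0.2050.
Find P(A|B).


P(B) = P(B|A)*P(A) + P(B|A')*P(A')
= 0.4990*0.4270 + 0.2050*0.5730
= 0.213073 + 0.117465 = 0.330538
P(A|B) = 0.213073/0.330538 = 0.6446

P(A|B) = 0.6446


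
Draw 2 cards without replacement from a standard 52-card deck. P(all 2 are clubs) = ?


P(all clubs) = (13/52) × (12/51)
= 0.0588

P = 0.0588


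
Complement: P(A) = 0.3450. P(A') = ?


P(not A) = 1 - 0.3450 = 0.6550

P(not A) = 0.6550


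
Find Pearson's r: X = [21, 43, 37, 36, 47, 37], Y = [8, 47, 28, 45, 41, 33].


Mean X = 36.8333, Mean Y = 33.6667
SD X = 8.091491, SD Y = 13.237153
Cov = 92.111111
r = 92.111111/(8.091491*13.237153) = 0.8600

r = 0.8600


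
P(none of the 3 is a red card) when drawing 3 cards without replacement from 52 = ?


P(no red cards) = (26/52) × (25/51) × (24/50)
= 0.1176

P = 0.1176


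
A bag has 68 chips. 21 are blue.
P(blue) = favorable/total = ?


P = 21/68 = 0.3088

P = 0.3088


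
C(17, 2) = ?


C(17,2) = 17!/(2! × 15!)
= 355687428096000/(2 × 1307674368000)
= 136

C(17,2) = 136


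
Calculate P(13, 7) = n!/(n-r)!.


P(13,7) = 13!/6!
= 6227020800/720
= 8648640

P(13,7) = 8648640


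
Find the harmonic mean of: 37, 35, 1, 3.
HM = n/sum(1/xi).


Sum of reciprocals = 1/37 + 1/35 + 1/1 + 1/3 = 1.388932
HM = 4/1.388932 = 2.8799

HM = 2.8799


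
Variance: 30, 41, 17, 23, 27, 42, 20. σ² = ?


Mean = 28.5714
Squared deviations: 2.0408, 154.4694, 133.8980, 31.0408, 2.4694, 180.3265, 73.4694
Sum = 577.7143
Variance = 577.7143/7 = 82.5306

Variance = 82.5306


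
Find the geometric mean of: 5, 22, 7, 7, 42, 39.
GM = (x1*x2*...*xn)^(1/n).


Product = 5 × 22 × 7 × 7 × 42 × 39 = 8828820
GM = 8828820^(1/6) = 14.3764

GM = 14.3764


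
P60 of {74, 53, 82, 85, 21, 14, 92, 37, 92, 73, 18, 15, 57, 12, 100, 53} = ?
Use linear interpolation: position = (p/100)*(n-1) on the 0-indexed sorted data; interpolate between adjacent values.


Sorted: 12, 14, 15, 18, 21, 37, 53, 53, 57, 73, 74, 82, 85, 92, 92, 100
n = 16
Index = 60/100 * 15 = 9.0000
Lower = data[9] = 73, Upper = data[10] = 74
P60 = 73 + 0*(1) = 73.0000

P60 = 73.0000


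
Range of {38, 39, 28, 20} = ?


Max = 39, Min = 20
Range = 39 - 20 = 19

Range = 19


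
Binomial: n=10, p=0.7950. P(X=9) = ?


C(10,9) = 10
p^9 = 0.126854
(1-p)^1 = 0.205000
P = 10 * 0.126854 * 0.205000 = 0.2601

P(X=9) = 0.2601


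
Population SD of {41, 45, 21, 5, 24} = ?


Mean = 27.2000
Variance = 209.7600
SD = sqrt(209.7600) = 14.4831

SD = 14.4831


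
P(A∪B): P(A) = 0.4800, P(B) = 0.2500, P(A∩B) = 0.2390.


P(A∪B) = 0.4800 + 0.2500 - 0.2390
= 0.7300 - 0.2390
= 0.4910

P(A∪B) = 0.4910


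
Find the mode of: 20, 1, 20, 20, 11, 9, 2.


Frequencies: 1:1, 2:1, 9:1, 11:1, 20:3
Max frequency = 3
Mode = 20

Mode = 20


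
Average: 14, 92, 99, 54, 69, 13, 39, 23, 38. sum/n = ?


Sum = 14 + 92 + 99 + 54 + 69 + 13 + 39 + 23 + 38 = 441
n = 9
Mean = 441/9 = 49.0000

Mean = 49.0000


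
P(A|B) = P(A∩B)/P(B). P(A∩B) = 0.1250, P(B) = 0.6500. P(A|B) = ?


P(A|B) = 0.1250/0.6500 = 0.1923

P(A|B) = 0.1923


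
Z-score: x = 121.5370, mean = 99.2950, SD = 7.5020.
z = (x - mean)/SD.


z = (121.5370 - 99.2950)/7.5020
= 22.2420/7.5020
= 2.9648

z = 2.9648


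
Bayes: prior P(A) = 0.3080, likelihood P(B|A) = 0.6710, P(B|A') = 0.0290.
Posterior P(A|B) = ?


P(B) = P(B|A)*P(A) + P(B|A')*P(A')
= 0.6710*0.3080 + 0.0290*0.6920
= 0.206668 + 0.020068 = 0.226736
P(A|B) = 0.206668/0.226736 = 0.9115

P(A|B) = 0.9115


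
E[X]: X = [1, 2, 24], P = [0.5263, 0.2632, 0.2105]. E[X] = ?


E[X] = 1*0.5263 + 2*0.2632 + 24*0.2105
= 0.5263 + 0.5264 + 5.0520
= 6.1047

E[X] = 6.1047


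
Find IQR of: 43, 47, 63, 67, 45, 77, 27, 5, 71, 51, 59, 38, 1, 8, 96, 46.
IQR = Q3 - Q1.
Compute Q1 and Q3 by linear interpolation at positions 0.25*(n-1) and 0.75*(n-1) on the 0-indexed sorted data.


Sorted: 1, 5, 8, 27, 38, 43, 45, 46, 47, 51, 59, 63, 67, 71, 77, 96
Q1 (25th %ile) = 35.2500
Q3 (75th %ile) = 64.0000
IQR = 64.0000 - 35.2500 = 28.7500

IQR = 28.7500


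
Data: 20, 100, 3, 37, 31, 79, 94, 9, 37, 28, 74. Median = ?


Sorted: 3, 9, 20, 28, 31, 37, 37, 74, 79, 94, 100
n = 11 (odd)
Middle value = 37

Median = 37


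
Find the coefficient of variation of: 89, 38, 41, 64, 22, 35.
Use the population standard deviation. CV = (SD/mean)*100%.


Mean = 48.1667
SD = 22.1014
CV = (22.1014/48.1667)*100 = 45.8853%

CV = 45.8853%


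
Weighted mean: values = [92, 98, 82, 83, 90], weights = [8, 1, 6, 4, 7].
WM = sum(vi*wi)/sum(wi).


Numerator = 92*8 + 98*1 + 82*6 + 83*4 + 90*7 = 2288
Denominator = 8 + 1 + 6 + 4 + 7 = 26
WM = 2288/26 = 88.0000

WM = 88.0000


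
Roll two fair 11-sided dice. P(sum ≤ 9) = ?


Total outcomes = 11×11 = 121
Favorable (sum ≤ 9): 36
P = 36/121 = 0.2975

P = 0.2975


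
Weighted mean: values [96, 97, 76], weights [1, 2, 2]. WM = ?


Numerator = 96*1 + 97*2 + 76*2 = 442
Denominator = 1 + 2 + 2 = 5
WM = 442/5 = 88.4000

WM = 88.4000


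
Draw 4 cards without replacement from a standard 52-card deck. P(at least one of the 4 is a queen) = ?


P(at least one) = 1 - P(none)
P(none) = (48/52) × (47/51) × (46/50) × (45/49) = 0.718737
P(at least one) = 1 - 0.718737 = 0.2813

P = 0.2813


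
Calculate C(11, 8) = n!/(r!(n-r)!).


C(11,8) = 11!/(8! × 3!)
= 39916800/(40320 × 6)
= 165

C(11,8) = 165


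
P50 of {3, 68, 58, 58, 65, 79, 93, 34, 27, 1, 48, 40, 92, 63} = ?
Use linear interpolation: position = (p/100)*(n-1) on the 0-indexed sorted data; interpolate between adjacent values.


Sorted: 1, 3, 27, 34, 40, 48, 58, 58, 63, 65, 68, 79, 92, 93
n = 14
Index = 50/100 * 13 = 6.5000
Lower = data[6] = 58, Upper = data[7] = 58
P50 = 58 + 0.5000*(0) = 58.0000

P50 = 58.0000


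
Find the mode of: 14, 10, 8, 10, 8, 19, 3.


Frequencies: 3:1, 8:2, 10:2, 14:1, 19:1
Max frequency = 2
Mode = 8, 10

Mode = 8, 10


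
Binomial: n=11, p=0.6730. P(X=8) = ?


C(11,8) = 165
p^8 = 0.042084
(1-p)^3 = 0.034966
P = 165 * 0.042084 * 0.034966 = 0.2428

P(X=8) = 0.2428


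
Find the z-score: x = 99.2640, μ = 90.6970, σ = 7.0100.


z = (99.2640 - 90.6970)/7.0100
= 8.5670/7.0100
= 1.2221

z = 1.2221


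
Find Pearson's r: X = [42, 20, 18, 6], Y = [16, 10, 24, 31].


Mean X = 21.5000, Mean Y = 20.2500
SD X = 12.990381, SD Y = 7.949057
Cov = -62.875000
r = -62.875000/(12.990381*7.949057) = -0.6089

r = -0.6089


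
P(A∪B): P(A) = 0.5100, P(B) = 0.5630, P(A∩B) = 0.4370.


P(A∪B) = 0.5100 + 0.5630 - 0.4370
= 1.0730 - 0.4370
= 0.6360

P(A∪B) = 0.6360


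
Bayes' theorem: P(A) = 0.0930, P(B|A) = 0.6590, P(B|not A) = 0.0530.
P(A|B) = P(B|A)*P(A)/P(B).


P(B) = P(B|A)*P(A) + P(B|A')*P(A')
= 0.6590*0.0930 + 0.0530*0.9070
= 0.061287 + 0.048071 = 0.109358
P(A|B) = 0.061287/0.109358 = 0.5604

P(A|B) = 0.5604


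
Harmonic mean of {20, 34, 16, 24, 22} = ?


Sum of reciprocals = 1/20 + 1/34 + 1/16 + 1/24 + 1/22 = 0.229033
HM = 5/0.229033 = 21.8309

HM = 21.8309


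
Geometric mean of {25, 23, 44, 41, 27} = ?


Product = 25 × 23 × 44 × 41 × 27 = 28007100
GM = 28007100^(1/5) = 30.8641

GM = 30.8641


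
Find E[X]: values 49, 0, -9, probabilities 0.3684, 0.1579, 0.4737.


E[X] = 49*0.3684 + 0*0.1579 - 9*0.4737
= 18.0516 + 0 - 4.2633
= 13.7883

E[X] = 13.7883


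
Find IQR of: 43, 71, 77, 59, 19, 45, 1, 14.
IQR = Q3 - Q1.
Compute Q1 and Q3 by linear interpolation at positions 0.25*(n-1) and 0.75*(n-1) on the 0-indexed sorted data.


Sorted: 1, 14, 19, 43, 45, 59, 71, 77
Q1 (25th %ile) = 17.7500
Q3 (75th %ile) = 62.0000
IQR = 62.0000 - 17.7500 = 44.2500

IQR = 44.2500


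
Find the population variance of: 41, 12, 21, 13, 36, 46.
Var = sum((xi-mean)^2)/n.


Mean = 28.1667
Squared deviations: 164.6944, 261.3611, 51.3611, 230.0278, 61.3611, 318.0278
Sum = 1086.8333
Variance = 1086.8333/6 = 181.1389

Variance = 181.1389


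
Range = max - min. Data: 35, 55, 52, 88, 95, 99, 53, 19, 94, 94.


Max = 99, Min = 19
Range = 99 - 19 = 80

Range = 80


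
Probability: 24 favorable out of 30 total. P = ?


P = 24/30 = 0.8000

P = 0.8000


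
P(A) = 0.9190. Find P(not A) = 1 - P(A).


P(not A) = 1 - 0.9190 = 0.0810

P(not A) = 0.0810


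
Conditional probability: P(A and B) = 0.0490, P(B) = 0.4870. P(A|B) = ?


P(A|B) = 0.0490/0.4870 = 0.1006

P(A|B) = 0.1006


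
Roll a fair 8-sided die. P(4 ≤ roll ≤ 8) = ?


Favorable outcomes (4 ≤ roll ≤ 8): 5
Total outcomes = 8
P = 5/8 = 0.6250

P = 0.6250


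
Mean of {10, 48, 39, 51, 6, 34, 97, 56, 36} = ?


Sum = 10 + 48 + 39 + 51 + 6 + 34 + 97 + 56 + 36 = 377
n = 9
Mean = 377/9 = 41.8889

Mean = 41.8889


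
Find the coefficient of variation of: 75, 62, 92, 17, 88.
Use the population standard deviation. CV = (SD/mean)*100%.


Mean = 66.8000
SD = 27.0363
CV = (27.0363/66.8000)*100 = 40.4735%

CV = 40.4735%


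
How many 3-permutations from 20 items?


P(20,3) = 20!/17!
= 2432902008176640000/355687428096000
= 6840

P(20,3) = 6840


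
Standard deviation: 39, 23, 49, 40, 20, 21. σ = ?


Mean = 32.0000
Variance = 124.6667
SD = sqrt(124.6667) = 11.1654

SD = 11.1654


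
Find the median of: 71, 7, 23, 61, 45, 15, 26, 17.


Sorted: 7, 15, 17, 23, 26, 45, 61, 71
n = 8 (even)
Middle values: 23 and 26
Median = (23+26)/2 = 24.5000

Median = 24.5000


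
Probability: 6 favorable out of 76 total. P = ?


P = 6/76 = 0.0789

P = 0.0789


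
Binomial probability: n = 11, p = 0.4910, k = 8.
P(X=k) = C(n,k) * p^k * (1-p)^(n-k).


C(11,8) = 165
p^8 = 0.003378
(1-p)^3 = 0.131872
P = 165 * 0.003378 * 0.131872 = 0.0735

P(X=8) = 0.0735


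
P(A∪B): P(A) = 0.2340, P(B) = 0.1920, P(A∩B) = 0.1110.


P(A∪B) = 0.2340 + 0.1920 - 0.1110
= 0.4260 - 0.1110
= 0.3150

P(A∪B) = 0.3150


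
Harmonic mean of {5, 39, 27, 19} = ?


Sum of reciprocals = 1/5 + 1/39 + 1/27 + 1/19 = 0.315310
HM = 4/0.315310 = 12.6859

HM = 12.6859


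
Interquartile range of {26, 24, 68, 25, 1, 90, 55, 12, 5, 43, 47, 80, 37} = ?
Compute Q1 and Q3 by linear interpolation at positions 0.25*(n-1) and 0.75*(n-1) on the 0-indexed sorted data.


Sorted: 1, 5, 12, 24, 25, 26, 37, 43, 47, 55, 68, 80, 90
Q1 (25th %ile) = 24.0000
Q3 (75th %ile) = 55.0000
IQR = 55.0000 - 24.0000 = 31.0000

IQR = 31.0000


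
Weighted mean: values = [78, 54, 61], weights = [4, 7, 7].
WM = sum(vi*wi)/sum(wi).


Numerator = 78*4 + 54*7 + 61*7 = 1117
Denominator = 4 + 7 + 7 = 18
WM = 1117/18 = 62.0556

WM = 62.0556


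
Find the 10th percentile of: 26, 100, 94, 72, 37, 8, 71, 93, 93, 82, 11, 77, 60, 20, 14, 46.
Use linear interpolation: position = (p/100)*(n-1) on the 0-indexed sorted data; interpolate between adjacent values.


Sorted: 8, 11, 14, 20, 26, 37, 46, 60, 71, 72, 77, 82, 93, 93, 94, 100
n = 16
Index = 10/100 * 15 = 1.5000
Lower = data[1] = 11, Upper = data[2] = 14
P10 = 11 + 0.5000*(3) = 12.5000

P10 = 12.5000


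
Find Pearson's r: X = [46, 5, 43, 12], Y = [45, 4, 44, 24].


Mean X = 26.5000, Mean Y = 29.2500
SD X = 18.200275, SD Y = 16.813313
Cov = 292.375000
r = 292.375000/(18.200275*16.813313) = 0.9555

r = 0.9555


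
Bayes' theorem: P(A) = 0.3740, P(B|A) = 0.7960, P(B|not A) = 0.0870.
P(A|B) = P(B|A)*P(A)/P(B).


P(B) = P(B|A)*P(A) + P(B|A')*P(A')
= 0.7960*0.3740 + 0.0870*0.6260
= 0.297704 + 0.054462 = 0.352166
P(A|B) = 0.297704/0.352166 = 0.8454

P(A|B) = 0.8454


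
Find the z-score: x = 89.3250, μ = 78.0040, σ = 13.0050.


z = (89.3250 - 78.0040)/13.0050
= 11.3210/13.0050
= 0.8705

z = 0.8705


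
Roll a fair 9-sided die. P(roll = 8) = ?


Favorable outcomes (roll = 8): 1
Total outcomes = 9
P = 1/9 = 0.1111

P = 0.1111


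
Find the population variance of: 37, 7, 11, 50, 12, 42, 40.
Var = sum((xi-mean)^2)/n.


Mean = 28.4286
Squared deviations: 73.4694, 459.1837, 303.7551, 465.3265, 269.8980, 184.1837, 133.8980
Sum = 1889.7143
Variance = 1889.7143/7 = 269.9592

Variance = 269.9592


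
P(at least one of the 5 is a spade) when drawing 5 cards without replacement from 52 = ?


P(at least one) = 1 - P(none)
P(none) = (39/52) × (38/51) × (37/50) × (36/49) × (35/48) = 0.221534
P(at least one) = 1 - 0.221534 = 0.7785

P = 0.7785


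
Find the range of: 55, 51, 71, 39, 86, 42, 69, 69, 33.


Max = 86, Min = 33
Range = 86 - 33 = 53

Range = 53


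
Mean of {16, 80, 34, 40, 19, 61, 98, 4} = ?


Sum = 16 + 80 + 34 + 40 + 19 + 61 + 98 + 4 = 352
n = 8
Mean = 352/8 = 44.0000

Mean = 44.0000


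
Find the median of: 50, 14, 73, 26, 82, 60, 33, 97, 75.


Sorted: 14, 26, 33, 50, 60, 73, 75, 82, 97
n = 9 (odd)
Middle value = 60

Median = 60


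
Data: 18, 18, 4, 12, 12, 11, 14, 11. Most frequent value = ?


Frequencies: 4:1, 11:2, 12:2, 14:1, 18:2
Max frequency = 2
Mode = 11, 12, 18

Mode = 11, 12, 18


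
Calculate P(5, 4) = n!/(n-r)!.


P(5,4) = 5!/1!
= 120/1
= 120

P(5,4) = 120


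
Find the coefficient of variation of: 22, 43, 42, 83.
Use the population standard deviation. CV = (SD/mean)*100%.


Mean = 47.5000
SD = 22.1416
CV = (22.1416/47.5000)*100 = 46.6139%

CV = 46.6139%


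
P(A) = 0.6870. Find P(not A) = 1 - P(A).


P(not A) = 1 - 0.6870 = 0.3130

P(not A) = 0.3130


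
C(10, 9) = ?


C(10,9) = 10!/(9! × 1!)
= 3628800/(362880 × 1)
= 10

C(10,9) = 10


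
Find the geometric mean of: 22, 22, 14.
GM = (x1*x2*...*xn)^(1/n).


Product = 22 × 22 × 14 = 6776
GM = 6776^(1/3) = 18.9230

GM = 18.9230


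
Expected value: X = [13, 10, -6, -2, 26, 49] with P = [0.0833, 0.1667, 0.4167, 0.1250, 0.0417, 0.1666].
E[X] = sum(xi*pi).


E[X] = 13*0.0833 + 10*0.1667 - 6*0.4167 - 2*0.1250 + 26*0.0417 + 49*0.1666
= 1.0829 + 1.6670 - 2.5002 - 0.2500 + 1.0842 + 8.1634
= 9.2473

E[X] = 9.2473


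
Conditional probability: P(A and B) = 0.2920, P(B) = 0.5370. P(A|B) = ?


P(A|B) = 0.2920/0.5370 = 0.5438

P(A|B) = 0.5438


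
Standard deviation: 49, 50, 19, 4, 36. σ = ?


Mean = 31.6000
Variance = 316.2400
SD = sqrt(316.2400) = 17.7831

SD = 17.7831


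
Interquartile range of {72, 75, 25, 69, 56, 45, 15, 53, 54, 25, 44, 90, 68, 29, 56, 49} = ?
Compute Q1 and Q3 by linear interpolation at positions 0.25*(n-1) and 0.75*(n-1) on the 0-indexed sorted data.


Sorted: 15, 25, 25, 29, 44, 45, 49, 53, 54, 56, 56, 68, 69, 72, 75, 90
Q1 (25th %ile) = 40.2500
Q3 (75th %ile) = 68.2500
IQR = 68.2500 - 40.2500 = 28.0000

IQR = 28.0000


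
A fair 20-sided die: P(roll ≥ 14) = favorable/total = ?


Favorable outcomes (roll ≥ 14): 7
Total outcomes = 20
P = 7/20 = 0.3500

P = 0.3500


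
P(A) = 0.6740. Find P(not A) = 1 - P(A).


P(not A) = 1 - 0.6740 = 0.3260

P(not A) = 0.3260


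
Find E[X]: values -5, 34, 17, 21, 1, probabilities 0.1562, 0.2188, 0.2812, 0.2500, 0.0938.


E[X] = -5*0.1562 + 34*0.2188 + 17*0.2812 + 21*0.2500 + 1*0.0938
= -0.7810 + 7.4392 + 4.7804 + 5.2500 + 0.0938
= 16.7824

E[X] = 16.7824


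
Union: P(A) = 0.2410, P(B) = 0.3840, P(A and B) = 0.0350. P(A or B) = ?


P(A∪B) = 0.2410 + 0.3840 - 0.0350
= 0.6250 - 0.0350
= 0.5900

P(A∪B) = 0.5900


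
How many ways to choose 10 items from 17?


C(17,10) = 17!/(10! × 7!)
= 355687428096000/(3628800 × 5040)
= 19448

C(17,10) = 19448


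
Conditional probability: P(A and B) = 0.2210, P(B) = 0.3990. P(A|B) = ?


P(A|B) = 0.2210/0.3990 = 0.5539

P(A|B) = 0.5539


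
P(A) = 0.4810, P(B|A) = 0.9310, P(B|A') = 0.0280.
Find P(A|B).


P(B) = P(B|A)*P(A) + P(B|A')*P(A')
= 0.9310*0.4810 + 0.0280*0.5190
= 0.447811 + 0.014532 = 0.462343
P(A|B) = 0.447811/0.462343 = 0.9686

P(A|B) = 0.9686


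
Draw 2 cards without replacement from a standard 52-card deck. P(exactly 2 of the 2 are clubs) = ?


Hypergeometric: P(X=2) = C(13,2)·C(39,0) / C(52,2)
= 78 × 1 / 1326
= 78/1326 = 0.0588

P = 0.0588


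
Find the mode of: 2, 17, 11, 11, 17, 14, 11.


Frequencies: 2:1, 11:3, 14:1, 17:2
Max frequency = 3
Mode = 11

Mode = 11


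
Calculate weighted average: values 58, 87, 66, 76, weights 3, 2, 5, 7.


Numerator = 58*3 + 87*2 + 66*5 + 76*7 = 1210
Denominator = 3 + 2 + 5 + 7 = 17
WM = 1210/17 = 71.1765

WM = 71.1765


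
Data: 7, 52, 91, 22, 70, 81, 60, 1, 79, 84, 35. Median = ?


Sorted: 1, 7, 22, 35, 52, 60, 70, 79, 81, 84, 91
n = 11 (odd)
Middle value = 60

Median = 60


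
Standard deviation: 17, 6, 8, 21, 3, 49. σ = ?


Mean = 17.3333
Variance = 239.5556
SD = sqrt(239.5556) = 15.4776

SD = 15.4776


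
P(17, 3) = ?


P(17,3) = 17!/14!
= 355687428096000/87178291200
= 4080

P(17,3) = 4080


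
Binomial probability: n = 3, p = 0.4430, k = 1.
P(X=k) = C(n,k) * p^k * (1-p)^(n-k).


C(3,1) = 3
p^1 = 0.443000
(1-p)^2 = 0.310249
P = 3 * 0.443000 * 0.310249 = 0.4123

P(X=1) = 0.4123


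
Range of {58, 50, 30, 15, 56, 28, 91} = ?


Max = 91, Min = 15
Range = 91 - 15 = 76

Range = 76


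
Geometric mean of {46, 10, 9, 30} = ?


Product = 46 × 10 × 9 × 30 = 124200
GM = 124200^(1/4) = 18.7729

GM = 18.7729


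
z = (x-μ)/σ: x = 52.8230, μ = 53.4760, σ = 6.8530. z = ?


z = (52.8230 - 53.4760)/6.8530
= -0.6530/6.8530
= -0.0953

z = -0.0953


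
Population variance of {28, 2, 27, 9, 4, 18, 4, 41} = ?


Mean = 16.6250
Squared deviations: 129.3906, 213.8906, 107.6406, 58.1406, 159.3906, 1.8906, 159.3906, 594.1406
Sum = 1423.8750
Variance = 1423.8750/8 = 177.9844

Variance = 177.9844


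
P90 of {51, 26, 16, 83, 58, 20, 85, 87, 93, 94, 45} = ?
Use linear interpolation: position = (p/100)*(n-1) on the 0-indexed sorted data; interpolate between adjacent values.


Sorted: 16, 20, 26, 45, 51, 58, 83, 85, 87, 93, 94
n = 11
Index = 90/100 * 10 = 9.0000
Lower = data[9] = 93, Upper = data[10] = 94
P90 = 93 + 0*(1) = 93.0000

P90 = 93.0000


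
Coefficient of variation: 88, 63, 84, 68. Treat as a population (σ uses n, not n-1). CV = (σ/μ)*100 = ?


Mean = 75.7500
SD = 10.4970
CV = (10.4970/75.7500)*100 = 13.8575%

CV = 13.8575%


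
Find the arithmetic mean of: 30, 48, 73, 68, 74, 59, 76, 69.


Sum = 30 + 48 + 73 + 68 + 74 + 59 + 76 + 69 = 497
n = 8
Mean = 497/8 = 62.1250

Mean = 62.1250


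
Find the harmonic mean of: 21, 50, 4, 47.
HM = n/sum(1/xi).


Sum of reciprocals = 1/21 + 1/50 + 1/4 + 1/47 = 0.338896
HM = 4/0.338896 = 11.8030

HM = 11.8030


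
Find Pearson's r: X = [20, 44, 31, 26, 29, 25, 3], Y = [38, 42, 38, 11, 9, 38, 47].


Mean X = 25.4286, Mean Y = 31.8571
SD X = 11.474906, SD Y = 14.156559
Cov = -35.224490
r = -35.224490/(11.474906*14.156559) = -0.2168

r = -0.2168


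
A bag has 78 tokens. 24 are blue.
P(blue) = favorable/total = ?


P = 24/78 = 0.3077

P = 0.3077


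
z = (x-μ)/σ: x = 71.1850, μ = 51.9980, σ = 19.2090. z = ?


z = (71.1850 - 51.9980)/19.2090
= 19.1870/19.2090
= 0.9989

z = 0.9989


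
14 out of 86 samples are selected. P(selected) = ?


P = 14/86 = 0.1628

P = 0.1628


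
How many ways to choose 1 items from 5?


C(5,1) = 5!/(1! × 4!)
= 120/(1 × 24)
= 5

C(5,1) = 5


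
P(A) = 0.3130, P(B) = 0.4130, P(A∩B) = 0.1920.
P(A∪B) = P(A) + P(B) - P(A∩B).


P(A∪B) = 0.3130 + 0.4130 - 0.1920
= 0.7260 - 0.1920
= 0.5340

P(A∪B) = 0.5340


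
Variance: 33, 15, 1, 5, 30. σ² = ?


Mean = 16.8000
Squared deviations: 262.4400, 3.2400, 249.6400, 139.2400, 174.2400
Sum = 828.8000
Variance = 828.8000/5 = 165.7600

Variance = 165.7600


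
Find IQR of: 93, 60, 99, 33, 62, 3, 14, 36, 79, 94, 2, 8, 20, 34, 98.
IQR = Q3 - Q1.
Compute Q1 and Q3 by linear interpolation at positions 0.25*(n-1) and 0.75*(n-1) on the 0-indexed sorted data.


Sorted: 2, 3, 8, 14, 20, 33, 34, 36, 60, 62, 79, 93, 94, 98, 99
Q1 (25th %ile) = 17.0000
Q3 (75th %ile) = 86.0000
IQR = 86.0000 - 17.0000 = 69.0000

IQR = 69.0000


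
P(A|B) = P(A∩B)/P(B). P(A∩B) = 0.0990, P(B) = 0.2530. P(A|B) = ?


P(A|B) = 0.0990/0.2530 = 0.3913

P(A|B) = 0.3913


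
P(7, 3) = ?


P(7,3) = 7!/4!
= 5040/24
= 210

P(7,3) = 210


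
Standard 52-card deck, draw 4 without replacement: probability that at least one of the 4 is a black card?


P(at least one) = 1 - P(none)
P(none) = (26/52) × (25/51) × (24/50) × (23/49) = 0.055222
P(at least one) = 1 - 0.055222 = 0.9448

P = 0.9448


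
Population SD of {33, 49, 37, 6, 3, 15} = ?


Mean = 23.8333
Variance = 286.8056
SD = sqrt(286.8056) = 16.9353

SD = 16.9353


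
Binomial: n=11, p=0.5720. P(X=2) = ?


C(11,2) = 55
p^2 = 0.327184
(1-p)^9 = 0.000482
P = 55 * 0.327184 * 0.000482 = 0.0087

P(X=2) = 0.0087


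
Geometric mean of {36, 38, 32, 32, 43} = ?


Product = 36 × 38 × 32 × 32 × 43 = 60235776
GM = 60235776^(1/5) = 35.9725

GM = 35.9725


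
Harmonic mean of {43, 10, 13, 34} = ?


Sum of reciprocals = 1/43 + 1/10 + 1/13 + 1/34 = 0.229591
HM = 4/0.229591 = 17.4223

HM = 17.4223


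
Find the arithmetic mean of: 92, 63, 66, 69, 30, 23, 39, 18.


Sum = 92 + 63 + 66 + 69 + 30 + 23 + 39 + 18 = 400
n = 8
Mean = 400/8 = 50.0000

Mean = 50.0000


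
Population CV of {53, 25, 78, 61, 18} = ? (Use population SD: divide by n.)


Mean = 47.0000
SD = 22.4410
CV = (22.4410/47.0000)*100 = 47.7469%

CV = 47.7469%


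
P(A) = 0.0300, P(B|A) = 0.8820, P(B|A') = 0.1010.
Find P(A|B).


P(B) = P(B|A)*P(A) + P(B|A')*P(A')
= 0.8820*0.0300 + 0.1010*0.9700
= 0.026460 + 0.097970 = 0.124430
P(A|B) = 0.026460/0.124430 = 0.2126

P(A|B) = 0.2126
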